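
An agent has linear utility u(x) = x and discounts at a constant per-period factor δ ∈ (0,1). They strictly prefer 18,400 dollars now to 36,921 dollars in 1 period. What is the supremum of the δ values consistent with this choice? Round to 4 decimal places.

The preference means 18400 > δ·36921.
Dividing through by 36921 gives δ < 0.49836.

δ < 0.4984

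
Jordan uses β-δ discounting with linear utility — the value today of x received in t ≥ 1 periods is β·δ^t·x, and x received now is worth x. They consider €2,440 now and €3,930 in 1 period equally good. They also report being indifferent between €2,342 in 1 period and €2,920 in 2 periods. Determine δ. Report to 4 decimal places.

Both payoffs in the second observation are in the future, so β drops out: δ^1·2342 = δ^2·2920 ⇒ δ = 2342/2920 = 0.80205.

δ ≈ 0.8021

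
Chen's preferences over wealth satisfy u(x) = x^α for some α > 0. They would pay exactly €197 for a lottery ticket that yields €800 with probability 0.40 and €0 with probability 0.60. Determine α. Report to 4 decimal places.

α ≈ 0.6538

EU(lottery) = 0.40·800^α + 0.60·0 = 0.40·800^α.
Indifference: 197^α = 0.40·800^α, so (197/800)^α = 0.40.
Take logs: α = ln 0.40 / ln(197/800) ≈ 0.653836.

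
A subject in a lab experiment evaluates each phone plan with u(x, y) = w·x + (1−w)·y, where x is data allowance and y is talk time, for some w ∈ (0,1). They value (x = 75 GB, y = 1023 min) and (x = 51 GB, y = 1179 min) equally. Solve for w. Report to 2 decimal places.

w = 0.87

Indifference: w·75 + (1−w)·1023 = w·51 + (1−w)·1179.
w·(75−51) = (1−w)·(1179−1023), i.e. w·24 = (1−w)·156.
The marginal rate of substitution is 156/24, so w = 156/(24+156) = 0.87.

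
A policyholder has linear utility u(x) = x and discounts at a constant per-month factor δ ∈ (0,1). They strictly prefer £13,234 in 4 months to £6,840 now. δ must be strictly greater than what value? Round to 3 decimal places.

Comparing present values: 6840 < δ^4·13234.
Hence δ^4 > 6840/13234 = 0.51685, and x ↦ x^(1/4) is increasing on (0,∞).
δ > (6840/13234)^(1/4) ≈ 0.848.

δ > 0.848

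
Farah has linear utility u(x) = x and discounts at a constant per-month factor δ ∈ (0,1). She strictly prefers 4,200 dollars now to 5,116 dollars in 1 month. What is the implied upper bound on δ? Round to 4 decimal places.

Comparing present values: 4200 > δ·5116.
So δ < 4200/5116 = 0.82095.

δ < 0.8210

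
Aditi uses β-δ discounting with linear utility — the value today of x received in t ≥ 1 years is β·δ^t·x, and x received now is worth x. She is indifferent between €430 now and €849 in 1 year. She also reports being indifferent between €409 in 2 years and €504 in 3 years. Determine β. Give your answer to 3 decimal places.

Both payoffs in the second observation are in the future, so β drops out: δ^2·409 = δ^3·504 ⇒ δ = 409/504 = 0.81151.
The first indifference: 430 = β·δ·849, so β = 430/(δ·849) = 430/(0.81151·849) ≈ 0.624.

β ≈ 0.624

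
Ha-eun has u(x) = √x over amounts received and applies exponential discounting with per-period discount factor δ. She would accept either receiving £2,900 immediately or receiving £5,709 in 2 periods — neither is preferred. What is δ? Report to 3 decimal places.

δ ≈ 0.844

Indifference means u(2900) = δ^2 · u(5709), so δ^2 = u(2900)/u(5709).
With u(x) = √x: δ^2 = √2900/√5709 = √(2900/5709) = 0.71272.
Taking the square root: δ = 0.71272^(1/2) ≈ 0.844.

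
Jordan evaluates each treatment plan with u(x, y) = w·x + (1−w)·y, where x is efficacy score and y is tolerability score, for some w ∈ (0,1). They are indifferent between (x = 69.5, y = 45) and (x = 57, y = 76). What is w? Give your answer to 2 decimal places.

Equating utilities: w·69.5 + (1−w)·45 = w·57 + (1−w)·76.
w·(69.5−57) = (1−w)·(76−45), i.e. w·12.5 = (1−w)·31.
The marginal rate of substitution is 31/12.5, so w = 31/(12.5+31) = 0.71.

w = 0.71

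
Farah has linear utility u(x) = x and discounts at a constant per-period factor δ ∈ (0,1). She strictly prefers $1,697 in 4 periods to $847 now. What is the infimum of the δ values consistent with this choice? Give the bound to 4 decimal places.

δ > 0.8405

The preference means 847 < δ^4·1697.
Hence δ^4 > 847/1697 = 0.49912, and x ↦ x^(1/4) is increasing on (0,∞).
δ > (847/1697)^(1/4) ≈ 0.8405.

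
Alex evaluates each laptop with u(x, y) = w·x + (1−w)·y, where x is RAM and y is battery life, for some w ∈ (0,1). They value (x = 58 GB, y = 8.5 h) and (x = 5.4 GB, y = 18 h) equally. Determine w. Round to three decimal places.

u(58,8.5) = u(5.4,18) means w·58 + (1−w)·8.5 = w·5.4 + (1−w)·18.
Rearranging, 52.6·w − 9.5·(1−w) = 0.
Hence w = 9.5/(52.6+9.5) = 9.5/62.1 = 0.153.

w = 0.153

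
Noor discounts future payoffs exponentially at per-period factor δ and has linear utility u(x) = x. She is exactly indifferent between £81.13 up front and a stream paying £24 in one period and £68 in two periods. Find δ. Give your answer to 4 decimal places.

Equating present values: 81.13 = 24δ + 68δ².
Rearranged: 68δ² + 24δ − 81.13 = 0.
By the quadratic formula (taking the positive root), δ = (−24 + √22643.36) / 136 ≈ 0.9300.

δ ≈ 0.9300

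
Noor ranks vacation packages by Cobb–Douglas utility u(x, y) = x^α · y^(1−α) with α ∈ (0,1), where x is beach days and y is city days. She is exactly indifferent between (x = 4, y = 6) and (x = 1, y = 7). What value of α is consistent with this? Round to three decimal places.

α ≈ 0.100

Set the two utilities equal: 4^α·6^(1−α) = 1^α·7^(1−α).
(4/1)^α = (7/6)^(1−α); take logs: α·ln(4/1) = (1−α)·ln(7/6), i.e. α·1.386294 = (1−α)·0.154151.
Thus α·(1.540445) = 0.154151, so α = 0.154151/1.540445 ≈ 0.100.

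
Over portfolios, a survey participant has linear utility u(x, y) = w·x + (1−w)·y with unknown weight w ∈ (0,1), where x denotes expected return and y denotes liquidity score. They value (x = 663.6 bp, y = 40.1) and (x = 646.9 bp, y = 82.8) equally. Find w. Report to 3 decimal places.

w = 0.719

Equating utilities: w·663.6 + (1−w)·40.1 = w·646.9 + (1−w)·82.8.
Rearranging, 16.7·w − 42.7·(1−w) = 0.
So w/(1−w) = 42.7/16.7 = 2.5569, giving w = 42.7/(16.7+42.7) = 0.719.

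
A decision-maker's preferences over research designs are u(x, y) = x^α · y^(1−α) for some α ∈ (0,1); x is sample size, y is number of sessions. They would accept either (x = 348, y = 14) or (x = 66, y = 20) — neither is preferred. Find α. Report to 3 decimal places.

Set the two utilities equal: 348^α·14^(1−α) = 66^α·20^(1−α).
(348/66)^α = (20/14)^(1−α); take logs: α·ln(348/66) = (1−α)·ln(20/14), i.e. α·1.662548 = (1−α)·0.356675.
So α/(1−α) = (0.356675)/(1.662548) = 0.214535, and α = 0.214535/1.214535 ≈ 0.177.

α ≈ 0.177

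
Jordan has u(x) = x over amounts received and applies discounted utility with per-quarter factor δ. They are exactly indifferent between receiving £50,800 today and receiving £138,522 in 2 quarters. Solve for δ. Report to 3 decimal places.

δ ≈ 0.606

Indifference means u(50800) = δ^2 · u(138522), so δ^2 = u(50800)/u(138522).
With u(x) = x: δ^2 = 50800/138522 = 0.36673.
Taking the square root: δ = 0.36673^(1/2) ≈ 0.606.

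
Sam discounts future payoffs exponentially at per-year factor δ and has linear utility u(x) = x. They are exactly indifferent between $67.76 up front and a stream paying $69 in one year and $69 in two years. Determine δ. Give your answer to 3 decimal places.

δ ≈ 0.610

Present value of the stream is 69·δ + 69·δ². Indifference gives 69δ + 69δ² = 67.76.
Rearranged: 69δ² + 69δ − 67.76 = 0.
By the quadratic formula (taking the positive root), δ = (−69 + √23462.76) / 138 ≈ 0.610.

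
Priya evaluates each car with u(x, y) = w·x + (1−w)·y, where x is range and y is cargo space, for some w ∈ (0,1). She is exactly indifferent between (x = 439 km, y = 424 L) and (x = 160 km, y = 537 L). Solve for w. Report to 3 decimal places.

w = 0.288

u(439,424) = u(160,537) means w·439 + (1−w)·424 = w·160 + (1−w)·537.
Rearranging, 279·w − 113·(1−w) = 0.
The marginal rate of substitution is 113/279, so w = 113/(279+113) = 0.288.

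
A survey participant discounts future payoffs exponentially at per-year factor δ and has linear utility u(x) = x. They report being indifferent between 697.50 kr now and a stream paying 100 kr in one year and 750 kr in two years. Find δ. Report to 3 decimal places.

Equating present values: 697.50 = 100δ + 750δ².
Rearranged: 750δ² + 100δ − 697.50 = 0.
By the quadratic formula (taking the positive root), δ = (−100 + √2102500.00) / 1500 ≈ 0.900.

δ ≈ 0.900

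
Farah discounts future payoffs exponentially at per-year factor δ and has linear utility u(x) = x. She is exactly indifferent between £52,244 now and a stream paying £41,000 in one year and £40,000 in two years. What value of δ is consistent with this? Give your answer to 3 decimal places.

δ ≈ 0.740

Equating present values: 52244 = 41000δ + 40000δ².
That is, 40000δ² + 41000δ − 52244 = 0, a quadratic in δ.
The positive root is δ = [−41000 + √(41000² + 4·40000·52244)] / (2·40000) = (−41000 + 100200.000)/80000 ≈ 0.740.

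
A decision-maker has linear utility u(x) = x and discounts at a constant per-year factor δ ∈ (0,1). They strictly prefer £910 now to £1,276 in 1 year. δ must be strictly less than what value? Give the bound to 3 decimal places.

δ < 0.713

The preference means 910 > δ·1276.
So δ < 910/1276 = 0.71317.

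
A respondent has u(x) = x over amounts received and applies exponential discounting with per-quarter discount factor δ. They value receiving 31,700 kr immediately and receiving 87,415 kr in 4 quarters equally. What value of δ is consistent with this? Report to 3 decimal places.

δ ≈ 0.776

Equating discounted utilities: u(31700) = δ^4·u(87415) ⇒ δ^4 = u(31700)/u(87415).
With u(x) = x: δ^4 = 31700/87415 = 0.36264.
Hence δ = (0.36264)^(1/4) = 0.77601.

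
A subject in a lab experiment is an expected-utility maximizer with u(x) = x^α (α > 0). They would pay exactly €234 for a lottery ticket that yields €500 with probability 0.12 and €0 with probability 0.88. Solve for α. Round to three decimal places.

EU(lottery) = 0.12·500^α + 0.88·0 = 0.12·500^α.
Indifference: 234^α = 0.12·500^α, so (234/500)^α = 0.12.
Taking logs: α·ln(234/500) = ln(0.12), so α = -2.120264 / -0.759287 ≈ 2.792.

α ≈ 2.792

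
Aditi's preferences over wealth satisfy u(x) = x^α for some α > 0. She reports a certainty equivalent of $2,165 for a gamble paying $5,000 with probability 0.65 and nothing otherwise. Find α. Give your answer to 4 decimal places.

Since u(0) = 0, the lottery's EU is 0.65·5000^α.
Equating: 2165^α = 0.65·5000^α, i.e. 0.4330^α = 0.65.
Taking logs: α·ln(2165/5000) = ln(0.65), so α = -0.4307829 / -0.8370176 ≈ 0.5147.

α ≈ 0.5147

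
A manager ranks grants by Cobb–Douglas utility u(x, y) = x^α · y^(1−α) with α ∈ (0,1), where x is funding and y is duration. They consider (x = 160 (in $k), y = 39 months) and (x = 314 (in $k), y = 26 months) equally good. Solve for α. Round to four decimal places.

α ≈ 0.3755

The Cobb–Douglas utilities coincide, so 160^α·39^(1−α) = 314^α·26^(1−α).
(160/314)^α = (26/39)^(1−α); take logs: α·ln(160/314) = (1−α)·ln(26/39), i.e. α·-0.6742192 = (1−α)·-0.4054651.
With A = -0.6742192 and B = -0.4054651: α·A = (1−α)·B, so α = B/(A+B) = -0.4054651/-1.0796843 ≈ 0.3755.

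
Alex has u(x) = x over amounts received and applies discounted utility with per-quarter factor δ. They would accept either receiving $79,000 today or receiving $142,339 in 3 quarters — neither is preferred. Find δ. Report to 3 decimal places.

Indifference means u(79000) = δ^3 · u(142339), so δ^3 = u(79000)/u(142339).
With u(x) = x: δ^3 = 79000/142339 = 0.55501.
Hence δ = (0.55501)^(1/3) = 0.82180.

δ ≈ 0.822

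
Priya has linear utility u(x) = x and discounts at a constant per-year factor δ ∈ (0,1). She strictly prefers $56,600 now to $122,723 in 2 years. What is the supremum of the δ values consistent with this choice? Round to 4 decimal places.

Under u(x) = x this choice says 56600 > δ^2·122723.
Hence δ^2 < 56600/122723 = 0.46120, and x ↦ x^(1/2) is increasing on (0,∞).
δ < (56600/122723)^(1/2) ≈ 0.6791.

δ < 0.6791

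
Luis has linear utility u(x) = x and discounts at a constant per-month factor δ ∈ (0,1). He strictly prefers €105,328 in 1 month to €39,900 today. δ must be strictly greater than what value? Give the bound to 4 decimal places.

Comparing present values: 39900 < δ·105328.
Dividing through by 105328 gives δ > 0.37882.

δ > 0.3788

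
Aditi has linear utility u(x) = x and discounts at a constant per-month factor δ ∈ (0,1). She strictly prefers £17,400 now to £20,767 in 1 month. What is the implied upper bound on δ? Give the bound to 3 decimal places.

Under u(x) = x this choice says 17400 > δ·20767.
So δ < 17400/20767 = 0.83787.

δ < 0.838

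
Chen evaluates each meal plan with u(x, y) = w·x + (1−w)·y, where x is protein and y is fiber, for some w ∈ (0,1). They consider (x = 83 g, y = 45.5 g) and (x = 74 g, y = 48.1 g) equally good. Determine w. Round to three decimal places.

u(83,45.5) = u(74,48.1) means w·83 + (1−w)·45.5 = w·74 + (1−w)·48.1.
Rearranging, 9·w − 2.6·(1−w) = 0.
Hence w = 2.6/(9+2.6) = 2.6/11.6 = 0.224.

w = 0.224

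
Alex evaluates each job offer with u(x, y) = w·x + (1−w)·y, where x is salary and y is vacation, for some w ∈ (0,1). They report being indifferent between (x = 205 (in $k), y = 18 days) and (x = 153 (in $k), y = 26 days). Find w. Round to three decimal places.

Indifference: w·205 + (1−w)·18 = w·153 + (1−w)·26.
w·(205−153) = (1−w)·(26−18), i.e. w·52 = (1−w)·8.
Hence w = 8/(52+8) = 8/60 = 0.133.

w = 0.133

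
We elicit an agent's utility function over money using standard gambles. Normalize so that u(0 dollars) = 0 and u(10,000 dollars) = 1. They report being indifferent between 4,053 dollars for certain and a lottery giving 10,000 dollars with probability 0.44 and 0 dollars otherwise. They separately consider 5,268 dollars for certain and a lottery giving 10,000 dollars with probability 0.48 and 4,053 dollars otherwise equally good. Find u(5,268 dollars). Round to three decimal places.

First, u(4,053 dollars) = 0.44·u(10,000 dollars) + 0.56·u(0 dollars) = 0.44.
Chaining: u(5,268 dollars) = 0.48·1.00 + 0.52·0.44 = 0.7088.

0.709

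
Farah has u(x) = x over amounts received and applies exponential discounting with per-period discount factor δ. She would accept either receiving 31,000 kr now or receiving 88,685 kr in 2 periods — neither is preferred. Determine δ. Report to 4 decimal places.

The payoff in 2 periods is discounted by δ^2, so u(31000) = δ^2·u(88685) and δ^2 = u(31000)/u(88685).
With u(x) = x: δ^2 = 31000/88685 = 0.34955.
Hence δ = (0.34955)^(1/2) = 0.591229.

δ ≈ 0.5912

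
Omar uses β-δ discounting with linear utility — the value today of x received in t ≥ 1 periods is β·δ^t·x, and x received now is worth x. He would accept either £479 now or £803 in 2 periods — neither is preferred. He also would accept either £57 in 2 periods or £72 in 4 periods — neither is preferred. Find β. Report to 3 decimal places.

β ≈ 0.753

Both payoffs in the second observation are in the future, so β drops out: δ^2·57 = δ^4·72 ⇒ δ^2 = 57/72 = 0.79167, so δ = 0.88976.
The first indifference: 479 = β·δ^2·803, so β = 479/(δ^2·803) = 479/(0.79167·803) ≈ 0.753.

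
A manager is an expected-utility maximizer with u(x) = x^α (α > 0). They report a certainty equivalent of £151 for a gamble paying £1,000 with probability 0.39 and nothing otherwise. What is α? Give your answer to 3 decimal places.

Since u(0) = 0, the lottery's EU is 0.39·1000^α.
Indifference: 151^α = 0.39·1000^α, so (151/1000)^α = 0.39.
Taking logs: α·ln(151/1000) = ln(0.39), so α = -0.941609 / -1.890475 ≈ 0.498.

α ≈ 0.498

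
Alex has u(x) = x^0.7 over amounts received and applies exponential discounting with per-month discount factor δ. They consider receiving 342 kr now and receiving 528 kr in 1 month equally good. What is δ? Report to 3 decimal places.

Equating discounted utilities: u(342) = δ·u(528) ⇒ δ = u(342)/u(528).
With u(x) = x^0.7: δ = 342^0.7/528^0.7 = (342/528)^0.7 = 0.73786.

δ ≈ 0.738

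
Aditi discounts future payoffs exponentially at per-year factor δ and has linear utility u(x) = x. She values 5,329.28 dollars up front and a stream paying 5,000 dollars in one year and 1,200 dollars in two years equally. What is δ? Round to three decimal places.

δ ≈ 0.880

Equating present values: 5329.28 = 5000δ + 1200δ².
So 1200δ² + 5000δ − 5329.28 = 0.
δ = (−5000 + √(5000² + 4·1200·5329.28)) / (2·1200) = (−5000 + √50580544.00) / 2400 ≈ 0.880.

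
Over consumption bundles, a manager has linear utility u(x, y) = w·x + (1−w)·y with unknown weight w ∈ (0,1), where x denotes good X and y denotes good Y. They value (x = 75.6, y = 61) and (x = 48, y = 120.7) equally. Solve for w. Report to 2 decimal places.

Equating utilities: w·75.6 + (1−w)·61 = w·48 + (1−w)·120.7.
Rearranging, 27.6·w − 59.7·(1−w) = 0.
The marginal rate of substitution is 59.7/27.6, so w = 59.7/(27.6+59.7) = 0.68.

w = 0.68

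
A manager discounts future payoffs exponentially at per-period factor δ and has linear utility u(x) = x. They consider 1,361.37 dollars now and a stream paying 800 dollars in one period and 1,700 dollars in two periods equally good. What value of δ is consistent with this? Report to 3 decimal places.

Equating present values: 1361.37 = 800δ + 1700δ².
Rearranged: 1700δ² + 800δ − 1361.37 = 0.
δ = (−800 + √(800² + 4·1700·1361.37)) / (2·1700) = (−800 + √9897316.00) / 3400 ≈ 0.690.

δ ≈ 0.690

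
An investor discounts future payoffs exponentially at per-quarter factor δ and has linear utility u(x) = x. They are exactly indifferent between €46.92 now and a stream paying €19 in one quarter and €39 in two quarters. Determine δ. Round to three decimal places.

Equating present values: 46.92 = 19δ + 39δ².
Rearranged: 39δ² + 19δ − 46.92 = 0.
By the quadratic formula (taking the positive root), δ = (−19 + √7680.52) / 78 ≈ 0.880.

δ ≈ 0.880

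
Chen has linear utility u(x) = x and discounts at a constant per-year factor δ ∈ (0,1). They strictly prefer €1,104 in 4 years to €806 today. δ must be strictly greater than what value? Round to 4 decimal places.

δ > 0.9244

Under u(x) = x this choice says 806 < δ^4·1104.
Hence δ^4 > 806/1104 = 0.73007, and x ↦ x^(1/4) is increasing on (0,∞).
δ > (806/1104)^(1/4) ≈ 0.9244.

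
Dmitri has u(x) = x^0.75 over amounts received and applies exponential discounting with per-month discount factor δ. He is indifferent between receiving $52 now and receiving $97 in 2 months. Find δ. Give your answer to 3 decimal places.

δ ≈ 0.792

Equating discounted utilities: u(52) = δ^2·u(97) ⇒ δ^2 = u(52)/u(97).
With u(x) = x^0.75: δ^2 = 52^0.75/97^0.75 = (52/97)^0.75 = 0.62650.
Hence δ = (0.62650)^(1/2) = 0.79152.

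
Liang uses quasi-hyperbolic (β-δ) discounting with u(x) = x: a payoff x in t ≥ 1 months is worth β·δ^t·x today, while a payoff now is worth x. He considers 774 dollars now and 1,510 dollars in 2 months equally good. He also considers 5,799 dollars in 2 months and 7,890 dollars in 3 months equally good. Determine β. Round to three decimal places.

Both payoffs in the second observation are in the future, so β drops out: δ^2·5799 = δ^3·7890 ⇒ δ = 5799/7890 = 0.73498.
Now use the now-vs-future pair: 774 = β·δ^2·1510 gives β = 774/(0.54020·1510) ≈ 0.949.

β ≈ 0.949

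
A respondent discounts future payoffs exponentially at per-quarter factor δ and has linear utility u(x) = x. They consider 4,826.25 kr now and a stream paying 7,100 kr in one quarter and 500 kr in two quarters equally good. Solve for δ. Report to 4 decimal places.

The stream is worth 7100δ + 500δ² today, so 7100δ + 500δ² = 4826.25.
That is, 500δ² + 7100δ − 4826.25 = 0, a quadratic in δ.
By the quadratic formula (taking the positive root), δ = (−7100 + √60062500.00) / 1000 ≈ 0.6500.

δ ≈ 0.6500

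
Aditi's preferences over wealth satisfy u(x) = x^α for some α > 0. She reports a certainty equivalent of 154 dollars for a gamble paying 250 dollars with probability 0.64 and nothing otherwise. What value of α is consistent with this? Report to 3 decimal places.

Since u(0) = 0, the lottery's EU is 0.64·250^α.
Setting u(154) equal to that: 154^α = 0.64·250^α ⇒ (154/250)^α = 0.64.
α = ln(0.64) / ln(154/250) = -0.446287/-0.484508 ≈ 0.921.

α ≈ 0.921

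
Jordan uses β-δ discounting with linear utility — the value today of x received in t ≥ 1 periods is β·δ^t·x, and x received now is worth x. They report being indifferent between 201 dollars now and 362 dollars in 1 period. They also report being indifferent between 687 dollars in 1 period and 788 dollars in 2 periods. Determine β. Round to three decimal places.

β ≈ 0.637

The second indifference involves only future payoffs, so β cancels: β·δ^1·687 = β·δ^2·788, giving δ = 687/788 = 0.87183.
Now use the now-vs-future pair: 201 = β·δ·362 gives β = 201/(0.87183·362) ≈ 0.637.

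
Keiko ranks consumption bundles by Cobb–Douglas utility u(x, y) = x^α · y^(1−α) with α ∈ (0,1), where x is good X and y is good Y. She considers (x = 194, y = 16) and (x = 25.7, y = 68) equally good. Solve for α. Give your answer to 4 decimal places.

Indifference: 194^α · 16^(1−α) = 25.7^α · 68^(1−α).
Taking logs: α·ln 194 + (1−α)·ln 16 = α·ln 25.7 + (1−α)·ln 68, i.e. α·2.0213672 = (1−α)·1.4469190.
Thus α·(3.4682862) = 1.4469190, so α = 1.4469190/3.4682862 ≈ 0.4172.

α ≈ 0.4172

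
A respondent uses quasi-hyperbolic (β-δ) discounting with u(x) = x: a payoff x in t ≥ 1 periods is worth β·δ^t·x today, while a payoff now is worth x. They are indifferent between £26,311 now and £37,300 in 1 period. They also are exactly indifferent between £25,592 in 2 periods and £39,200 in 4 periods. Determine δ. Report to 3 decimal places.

Both payoffs in the second observation are in the future, so β drops out: δ^2·25592 = δ^4·39200 ⇒ δ^2 = 25592/39200 = 0.65286, so δ = 0.80800.

δ ≈ 0.808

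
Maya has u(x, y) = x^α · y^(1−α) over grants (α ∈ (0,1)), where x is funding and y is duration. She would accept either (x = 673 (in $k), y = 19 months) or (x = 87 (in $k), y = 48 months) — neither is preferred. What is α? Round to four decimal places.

Set the two utilities equal: 673^α·19^(1−α) = 87^α·48^(1−α).
(673/87)^α = (48/19)^(1−α); take logs: α·ln(673/87) = (1−α)·ln(48/19), i.e. α·2.0458372 = (1−α)·0.9267620.
So α/(1−α) = (0.9267620)/(2.0458372) = 0.4529989, and α = 0.4529989/1.4529989 ≈ 0.3118.

α ≈ 0.3118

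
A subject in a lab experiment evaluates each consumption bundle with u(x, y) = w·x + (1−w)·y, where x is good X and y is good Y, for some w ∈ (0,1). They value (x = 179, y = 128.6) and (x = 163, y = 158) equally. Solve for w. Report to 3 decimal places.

w = 0.648

Indifference: w·179 + (1−w)·128.6 = w·163 + (1−w)·158.
Rearranging, 16·w − 29.4·(1−w) = 0.
So w/(1−w) = 29.4/16 = 1.8375, giving w = 29.4/(16+29.4) = 0.648.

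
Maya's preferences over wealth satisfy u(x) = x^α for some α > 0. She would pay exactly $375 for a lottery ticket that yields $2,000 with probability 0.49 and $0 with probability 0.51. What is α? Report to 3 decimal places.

Since u(0) = 0, the lottery's EU is 0.49·2000^α.
Indifference: 375^α = 0.49·2000^α, so (375/2000)^α = 0.49.
α = ln(0.49) / ln(375/2000) = -0.713350/-1.673976 ≈ 0.426.

α ≈ 0.426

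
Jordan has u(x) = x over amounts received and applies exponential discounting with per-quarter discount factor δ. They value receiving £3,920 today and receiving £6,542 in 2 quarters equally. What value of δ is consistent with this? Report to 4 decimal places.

The payoff in 2 quarters is discounted by δ^2, so u(3920) = δ^2·u(6542) and δ^2 = u(3920)/u(6542).
With u(x) = x: δ^2 = 3920/6542 = 0.59921.
Taking the square root: δ = 0.59921^(1/2) ≈ 0.7741.

δ ≈ 0.7741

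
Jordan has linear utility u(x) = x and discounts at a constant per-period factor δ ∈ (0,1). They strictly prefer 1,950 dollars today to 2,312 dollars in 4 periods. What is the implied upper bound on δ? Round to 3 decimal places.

δ < 0.958

Under u(x) = x this choice says 1950 > δ^4·2312.
Hence δ^4 < 1950/2312 = 0.84343, and x ↦ x^(1/4) is increasing on (0,∞).
δ < (1950/2312)^(1/4) ≈ 0.958.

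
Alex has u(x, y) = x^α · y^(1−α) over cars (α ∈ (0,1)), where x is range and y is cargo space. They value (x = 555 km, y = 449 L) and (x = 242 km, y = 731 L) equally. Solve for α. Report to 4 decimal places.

The Cobb–Douglas utilities coincide, so 555^α·449^(1−α) = 242^α·731^(1−α).
(555/242)^α = (731/449)^(1−α); take logs: α·ln(555/242) = (1−α)·ln(731/449), i.e. α·0.8300304 = (1−α)·0.4873906.
With A = 0.8300304 and B = 0.4873906: α·A = (1−α)·B, so α = B/(A+B) = 0.4873906/1.3174210 ≈ 0.3700.

α ≈ 0.3700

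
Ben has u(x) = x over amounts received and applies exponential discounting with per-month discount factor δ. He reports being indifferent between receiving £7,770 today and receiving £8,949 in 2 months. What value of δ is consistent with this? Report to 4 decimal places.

Indifference means u(7770) = δ^2 · u(8949), so δ^2 = u(7770)/u(8949).
With u(x) = x: δ^2 = 7770/8949 = 0.86825.
So δ = 0.86825^(1/2) ≈ 0.9318.

δ ≈ 0.9318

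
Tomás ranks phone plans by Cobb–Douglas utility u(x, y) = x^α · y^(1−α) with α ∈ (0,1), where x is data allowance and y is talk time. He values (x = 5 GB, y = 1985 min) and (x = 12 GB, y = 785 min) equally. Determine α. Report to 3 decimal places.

α ≈ 0.514

Indifference: 5^α · 1985^(1−α) = 12^α · 785^(1−α).
(5/12)^α = (785/1985)^(1−α); take logs: α·ln(5/12) = (1−α)·ln(785/1985), i.e. α·-0.875469 = (1−α)·-0.927690.
Thus α·(-1.803159) = -0.927690, so α = -0.927690/-1.803159 ≈ 0.514.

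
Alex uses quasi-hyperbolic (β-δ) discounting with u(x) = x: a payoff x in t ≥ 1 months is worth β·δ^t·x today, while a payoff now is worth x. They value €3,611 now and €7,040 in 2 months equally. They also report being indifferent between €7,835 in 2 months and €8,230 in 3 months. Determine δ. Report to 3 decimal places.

δ ≈ 0.952

Both payoffs in the second observation are in the future, so β drops out: δ^2·7835 = δ^3·8230 ⇒ δ = 7835/8230 = 0.95200.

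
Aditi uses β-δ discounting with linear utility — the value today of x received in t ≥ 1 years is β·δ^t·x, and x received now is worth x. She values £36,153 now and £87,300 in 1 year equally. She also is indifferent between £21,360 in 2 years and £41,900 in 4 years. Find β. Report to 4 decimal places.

The second indifference involves only future payoffs, so β cancels: β·δ^2·21360 = β·δ^4·41900, giving δ^2 = 21360/41900 = 0.50979, so δ = 0.71399.
Substituting δ into 36153 = β·δ·87300: β = 36153/(62331.540) ≈ 0.5800.

β ≈ 0.5800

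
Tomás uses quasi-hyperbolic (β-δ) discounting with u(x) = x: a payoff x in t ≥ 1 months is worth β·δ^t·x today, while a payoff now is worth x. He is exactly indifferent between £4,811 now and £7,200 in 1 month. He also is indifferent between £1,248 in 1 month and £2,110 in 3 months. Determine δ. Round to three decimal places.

δ ≈ 0.769

Both payoffs in the second observation are in the future, so β drops out: δ^1·1248 = δ^3·2110 ⇒ δ^2 = 1248/2110 = 0.59147, so δ = 0.76907.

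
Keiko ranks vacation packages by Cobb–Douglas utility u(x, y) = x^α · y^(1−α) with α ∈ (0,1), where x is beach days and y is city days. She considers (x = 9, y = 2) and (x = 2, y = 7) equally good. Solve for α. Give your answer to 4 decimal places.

α ≈ 0.4544

The Cobb–Douglas utilities coincide, so 9^α·2^(1−α) = 2^α·7^(1−α).
(9/2)^α = (7/2)^(1−α); take logs: α·ln(9/2) = (1−α)·ln(7/2), i.e. α·1.5040774 = (1−α)·1.2527630.
Thus α·(2.7568404) = 1.2527630, so α = 1.2527630/2.7568404 ≈ 0.4544.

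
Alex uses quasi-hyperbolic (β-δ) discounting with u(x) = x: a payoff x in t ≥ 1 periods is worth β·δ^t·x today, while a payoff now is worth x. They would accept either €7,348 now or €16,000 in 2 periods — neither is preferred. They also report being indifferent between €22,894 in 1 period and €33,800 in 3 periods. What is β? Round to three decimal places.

β ≈ 0.678

From the later pair, β·δ^1·22894 = β·δ^3·33800; dividing through, δ^2 = 22894/33800 = 0.67734, so δ = 0.82301.
Now use the now-vs-future pair: 7348 = β·δ^2·16000 gives β = 7348/(0.67734·16000) ≈ 0.678.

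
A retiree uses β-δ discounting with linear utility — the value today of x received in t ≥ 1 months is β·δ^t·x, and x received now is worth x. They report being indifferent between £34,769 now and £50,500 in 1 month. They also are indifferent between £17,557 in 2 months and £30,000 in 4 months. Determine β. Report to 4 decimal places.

The second indifference involves only future payoffs, so β cancels: β·δ^2·17557 = β·δ^4·30000, giving δ^2 = 17557/30000 = 0.58523, so δ = 0.76501.
The first indifference: 34769 = β·δ·50500, so β = 34769/(δ·50500) = 34769/(0.76501·50500) ≈ 0.9000.

β ≈ 0.9000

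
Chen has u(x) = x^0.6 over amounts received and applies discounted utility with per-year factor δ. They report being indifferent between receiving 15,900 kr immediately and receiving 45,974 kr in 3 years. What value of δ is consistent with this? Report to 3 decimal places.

Indifference means u(15900) = δ^3 · u(45974), so δ^3 = u(15900)/u(45974).
With u(x) = x^0.6: δ^3 = 15900^0.6/45974^0.6 = (15900/45974)^0.6 = 0.52885.
So δ = 0.52885^(1/3) ≈ 0.809.

δ ≈ 0.809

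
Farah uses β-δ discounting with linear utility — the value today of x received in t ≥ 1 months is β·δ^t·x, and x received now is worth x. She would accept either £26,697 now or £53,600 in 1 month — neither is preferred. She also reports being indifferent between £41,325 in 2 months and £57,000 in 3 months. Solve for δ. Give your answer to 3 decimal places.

δ ≈ 0.725

Both payoffs in the second observation are in the future, so β drops out: δ^2·41325 = δ^3·57000 ⇒ δ = 41325/57000 = 0.72500.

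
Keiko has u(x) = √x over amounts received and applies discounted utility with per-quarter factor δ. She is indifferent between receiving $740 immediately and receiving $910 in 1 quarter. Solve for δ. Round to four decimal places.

δ ≈ 0.9018

The payoff in 1 quarter is discounted by δ, so u(740) = δ·u(910) and δ = u(740)/u(910).
With u(x) = √x: δ = √740/√910 = √(740/910) = 0.90177.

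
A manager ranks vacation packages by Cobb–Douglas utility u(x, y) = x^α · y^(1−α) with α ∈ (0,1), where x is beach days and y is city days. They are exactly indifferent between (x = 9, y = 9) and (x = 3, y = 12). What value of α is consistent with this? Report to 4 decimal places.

Indifference: 9^α · 9^(1−α) = 3^α · 12^(1−α).
Rearrange to (9/3)^α = (12/9)^(1−α) and take logs: α·1.0986123 = (1−α)·0.2876821.
So α/(1−α) = (0.2876821)/(1.0986123) = 0.2618595, and α = 0.2618595/1.2618595 ≈ 0.2075.

α ≈ 0.2075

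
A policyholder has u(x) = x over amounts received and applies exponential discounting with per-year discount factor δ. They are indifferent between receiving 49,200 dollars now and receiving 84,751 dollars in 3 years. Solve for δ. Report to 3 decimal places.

δ ≈ 0.834

The payoff in 3 years is discounted by δ^3, so u(49200) = δ^3·u(84751) and δ^3 = u(49200)/u(84751).
With u(x) = x: δ^3 = 49200/84751 = 0.58052.
Taking the cube root: δ = 0.58052^(1/3) ≈ 0.834.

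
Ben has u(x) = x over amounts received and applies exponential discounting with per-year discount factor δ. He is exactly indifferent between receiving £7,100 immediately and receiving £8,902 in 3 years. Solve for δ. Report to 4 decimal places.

δ ≈ 0.9274

Equating discounted utilities: u(7100) = δ^3·u(8902) ⇒ δ^3 = u(7100)/u(8902).
With u(x) = x: δ^3 = 7100/8902 = 0.79757.
Hence δ = (0.79757)^(1/3) = 0.927378.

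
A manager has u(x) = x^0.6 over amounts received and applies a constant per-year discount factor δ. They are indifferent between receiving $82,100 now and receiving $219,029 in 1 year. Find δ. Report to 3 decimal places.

δ ≈ 0.555

Equating discounted utilities: u(82100) = δ·u(219029) ⇒ δ = u(82100)/u(219029).
Since u(x) = x^0.6, δ = (82100/219029)^0.6 = 0.37484^0.6 = 0.55502.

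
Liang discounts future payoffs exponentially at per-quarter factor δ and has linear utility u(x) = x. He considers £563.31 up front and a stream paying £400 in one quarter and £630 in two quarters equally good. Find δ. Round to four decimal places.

The stream is worth 400δ + 630δ² today, so 400δ + 630δ² = 563.31.
Rearranged: 630δ² + 400δ − 563.31 = 0.
By the quadratic formula (taking the positive root), δ = (−400 + √1579541.20) / 1260 ≈ 0.6800.

δ ≈ 0.6800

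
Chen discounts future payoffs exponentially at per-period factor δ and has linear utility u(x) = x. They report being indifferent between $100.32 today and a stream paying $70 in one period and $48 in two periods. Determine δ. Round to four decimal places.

δ ≈ 0.8900

Equating present values: 100.32 = 70δ + 48δ².
That is, 48δ² + 70δ − 100.32 = 0, a quadratic in δ.
δ = (−70 + √(70² + 4·48·100.32)) / (2·48) = (−70 + √24161.44) / 96 ≈ 0.8900.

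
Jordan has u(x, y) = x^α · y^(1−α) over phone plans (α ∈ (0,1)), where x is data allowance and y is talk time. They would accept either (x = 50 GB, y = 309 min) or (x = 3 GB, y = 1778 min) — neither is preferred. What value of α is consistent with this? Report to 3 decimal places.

α ≈ 0.383

Set the two utilities equal: 50^α·309^(1−α) = 3^α·1778^(1−α).
(50/3)^α = (1778/309)^(1−α); take logs: α·ln(50/3) = (1−α)·ln(1778/309), i.e. α·2.813411 = (1−α)·1.749903.
Thus α·(4.563314) = 1.749903, so α = 1.749903/4.563314 ≈ 0.383.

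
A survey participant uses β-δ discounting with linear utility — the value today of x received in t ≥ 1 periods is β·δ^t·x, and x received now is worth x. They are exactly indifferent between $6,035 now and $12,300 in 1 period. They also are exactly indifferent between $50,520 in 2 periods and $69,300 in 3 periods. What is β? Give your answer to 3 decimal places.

From the later pair, β·δ^2·50520 = β·δ^3·69300; dividing through, δ = 50520/69300 = 0.72900.
Now use the now-vs-future pair: 6035 = β·δ·12300 gives β = 6035/(0.72900·12300) ≈ 0.673.

β ≈ 0.673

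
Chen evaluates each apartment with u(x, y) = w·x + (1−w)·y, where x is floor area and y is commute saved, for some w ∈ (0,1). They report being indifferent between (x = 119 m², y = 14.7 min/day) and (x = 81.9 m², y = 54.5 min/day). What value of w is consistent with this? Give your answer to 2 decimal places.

Indifference: w·119 + (1−w)·14.7 = w·81.9 + (1−w)·54.5.
w·(119−81.9) = (1−w)·(54.5−14.7), i.e. w·37.1 = (1−w)·39.8.
The marginal rate of substitution is 39.8/37.1, so w = 39.8/(37.1+39.8) = 0.52.

w = 0.52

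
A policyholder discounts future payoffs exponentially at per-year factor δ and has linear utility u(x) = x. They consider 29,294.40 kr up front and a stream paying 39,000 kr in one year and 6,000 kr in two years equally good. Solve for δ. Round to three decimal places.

Present value of the stream is 39000·δ + 6000·δ². Indifference gives 39000δ + 6000δ² = 29294.40.
So 6000δ² + 39000δ − 29294.40 = 0.
The positive root is δ = [−39000 + √(39000² + 4·6000·29294.40)] / (2·6000) = (−39000 + 47160.000)/12000 ≈ 0.680.

δ ≈ 0.680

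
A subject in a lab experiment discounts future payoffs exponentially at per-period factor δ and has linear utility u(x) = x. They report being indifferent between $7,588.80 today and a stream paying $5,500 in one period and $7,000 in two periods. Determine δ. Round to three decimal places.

δ ≈ 0.720

Equating present values: 7588.80 = 5500δ + 7000δ².
That is, 7000δ² + 5500δ − 7588.80 = 0, a quadratic in δ.
By the quadratic formula (taking the positive root), δ = (−5500 + √242736400.00) / 14000 ≈ 0.720.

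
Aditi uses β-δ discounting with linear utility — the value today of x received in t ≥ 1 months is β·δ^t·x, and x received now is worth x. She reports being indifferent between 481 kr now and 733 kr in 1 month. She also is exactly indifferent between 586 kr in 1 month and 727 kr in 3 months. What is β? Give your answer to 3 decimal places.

β ≈ 0.731

The second indifference involves only future payoffs, so β cancels: β·δ^1·586 = β·δ^3·727, giving δ^2 = 586/727 = 0.80605, so δ = 0.89780.
The first indifference: 481 = β·δ·733, so β = 481/(δ·733) = 481/(0.89780·733) ≈ 0.731.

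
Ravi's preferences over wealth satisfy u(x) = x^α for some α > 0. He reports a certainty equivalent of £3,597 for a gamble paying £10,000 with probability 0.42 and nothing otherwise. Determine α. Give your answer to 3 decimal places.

Since u(0) = 0, the lottery's EU is 0.42·10000^α.
Equating: 3597^α = 0.42·10000^α, i.e. 0.3597^α = 0.42.
α = ln(0.42) / ln(3597/10000) = -0.867501/-1.022485 ≈ 0.848.

α ≈ 0.848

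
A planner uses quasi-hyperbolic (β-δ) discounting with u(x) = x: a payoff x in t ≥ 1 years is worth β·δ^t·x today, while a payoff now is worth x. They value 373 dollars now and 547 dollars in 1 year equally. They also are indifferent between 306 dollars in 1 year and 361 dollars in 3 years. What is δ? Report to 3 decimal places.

δ ≈ 0.921

From the later pair, β·δ^1·306 = β·δ^3·361; dividing through, δ^2 = 306/361 = 0.84765, so δ = 0.92068.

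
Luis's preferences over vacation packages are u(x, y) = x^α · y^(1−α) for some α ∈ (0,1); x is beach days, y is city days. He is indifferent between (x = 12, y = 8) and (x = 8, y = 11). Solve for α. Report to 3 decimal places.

Set the two utilities equal: 12^α·8^(1−α) = 8^α·11^(1−α).
Taking logs: α·ln 12 + (1−α)·ln 8 = α·ln 8 + (1−α)·ln 11, i.e. α·0.405465 = (1−α)·0.318454.
Thus α·(0.723919) = 0.318454, so α = 0.318454/0.723919 ≈ 0.440.

α ≈ 0.440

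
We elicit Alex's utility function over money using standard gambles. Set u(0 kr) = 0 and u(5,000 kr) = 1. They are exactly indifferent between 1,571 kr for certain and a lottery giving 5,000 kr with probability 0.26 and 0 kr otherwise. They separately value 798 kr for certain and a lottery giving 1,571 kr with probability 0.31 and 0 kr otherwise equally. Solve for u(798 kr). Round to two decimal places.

From the first indifference, u(1,571 kr) = 0.26·u(5,000 kr) + 0.74·u(0 kr) = 0.26·1 + 0.74·0 = 0.26.
Chaining: u(798 kr) = 0.31·0.26 + 0.69·0.00 = 0.0806.

0.08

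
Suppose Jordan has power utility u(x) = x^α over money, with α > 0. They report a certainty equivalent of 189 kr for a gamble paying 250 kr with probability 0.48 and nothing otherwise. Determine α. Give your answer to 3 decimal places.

EU(lottery) = 0.48·250^α + 0.52·0 = 0.48·250^α.
Setting u(189) equal to that: 189^α = 0.48·250^α ⇒ (189/250)^α = 0.48.
α = ln(0.48) / ln(189/250) = -0.733969/-0.279714 ≈ 2.624.

α ≈ 2.624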